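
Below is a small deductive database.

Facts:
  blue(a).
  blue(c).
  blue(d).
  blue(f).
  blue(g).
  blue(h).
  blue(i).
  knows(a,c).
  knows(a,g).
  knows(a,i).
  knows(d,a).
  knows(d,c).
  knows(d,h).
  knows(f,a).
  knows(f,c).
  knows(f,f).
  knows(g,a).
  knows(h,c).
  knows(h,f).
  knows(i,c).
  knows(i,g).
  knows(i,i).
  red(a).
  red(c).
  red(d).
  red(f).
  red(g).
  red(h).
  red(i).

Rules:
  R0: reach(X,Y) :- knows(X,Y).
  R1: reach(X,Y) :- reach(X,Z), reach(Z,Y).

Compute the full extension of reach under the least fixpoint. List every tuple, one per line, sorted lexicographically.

reach(a,a)
reach(a,c)
reach(a,g)
reach(a,i)
reach(d,a)
reach(d,c)
reach(d,f)
reach(d,g)
reach(d,h)
reach(d,i)
reach(f,a)
reach(f,c)
reach(f,f)
reach(f,g)
reach(f,i)
reach(g,a)
reach(g,c)
reach(g,g)
reach(g,i)
reach(h,a)
reach(h,c)
reach(h,f)
reach(h,g)
reach(h,i)
reach(i,a)
reach(i,c)
reach(i,g)
reach(i,i)

round 1: derive reach(a,c) via R0 from knows(a,c)
round 1: derive reach(a,g) via R0 from knows(a,g)
round 1: derive reach(a,i) via R0 from knows(a,i)
round 1: derive reach(d,a) via R0 from knows(d,a)
round 1: derive reach(d,c) via R0 from knows(d,c)
round 1: derive reach(d,h) via R0 from knows(d,h)
round 1: derive reach(f,a) via R0 from knows(f,a)
round 1: derive reach(f,c) via R0 from knows(f,c)
round 1: derive reach(f,f) via R0 from knows(f,f)
round 1: derive reach(g,a) via R0 from knows(g,a)
round 1: derive reach(h,c) via R0 from knows(h,c)
round 1: derive reach(h,f) via R0 from knows(h,f)
round 1: derive reach(i,c) via R0 from knows(i,c)
round 1: derive reach(i,g) via R0 from knows(i,g)
round 1: derive reach(i,i) via R0 from knows(i,i)
round 2: derive reach(a,a) via R1 from reach(a,g), reach(g,a)
round 2: derive reach(d,f) via R1 from reach(d,h), reach(h,f)
round 2: derive reach(d,g) via R1 from reach(d,a), reach(a,g)
round 2: derive reach(d,i) via R1 from reach(d,a), reach(a,i)
round 2: derive reach(f,g) via R1 from reach(f,a), reach(a,g)
round 2: derive reach(f,i) via R1 from reach(f,a), reach(a,i)
round 2: derive reach(g,c) via R1 from reach(g,a), reach(a,c)
round 2: derive reach(g,g) via R1 from reach(g,a), reach(a,g)
round 2: derive reach(g,i) via R1 from reach(g,a), reach(a,i)
round 2: derive reach(h,a) via R1 from reach(h,f), reach(f,a)
round 2: derive reach(i,a) via R1 from reach(i,g), reach(g,a)
round 3: derive reach(h,g) via R1 from reach(h,a), reach(a,g)
round 3: derive reach(h,i) via R1 from reach(h,a), reach(a,i)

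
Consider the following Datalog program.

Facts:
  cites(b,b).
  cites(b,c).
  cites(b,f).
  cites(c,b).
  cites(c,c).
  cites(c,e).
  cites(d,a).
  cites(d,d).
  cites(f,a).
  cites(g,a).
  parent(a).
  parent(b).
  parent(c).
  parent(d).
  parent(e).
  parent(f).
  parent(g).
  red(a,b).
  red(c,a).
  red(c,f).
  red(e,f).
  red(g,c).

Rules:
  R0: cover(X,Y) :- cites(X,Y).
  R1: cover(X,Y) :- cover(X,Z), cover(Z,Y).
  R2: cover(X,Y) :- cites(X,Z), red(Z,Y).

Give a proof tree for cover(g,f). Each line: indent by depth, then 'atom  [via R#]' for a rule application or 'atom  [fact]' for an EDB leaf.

round 1: derive cover(b,b) via R0 from cites(b,b)
round 1: derive cover(b,c) via R0 from cites(b,c)
round 1: derive cover(b,f) via R0 from cites(b,f)
round 1: derive cover(c,b) via R0 from cites(c,b)
round 1: derive cover(c,c) via R0 from cites(c,c)
round 1: derive cover(c,e) via R0 from cites(c,e)
round 1: derive cover(d,a) via R0 from cites(d,a)
round 1: derive cover(d,d) via R0 from cites(d,d)
round 1: derive cover(f,a) via R0 from cites(f,a)
round 1: derive cover(g,a) via R0 from cites(g,a)
round 1: derive cover(b,a) via R2 from cites(b,c), red(c,a)
round 1: derive cover(c,a) via R2 from cites(c,c), red(c,a)
round 1: derive cover(c,f) via R2 from cites(c,c), red(c,f)
round 1: derive cover(d,b) via R2 from cites(d,a), red(a,b)
round 1: derive cover(f,b) via R2 from cites(f,a), red(a,b)
round 1: derive cover(g,b) via R2 from cites(g,a), red(a,b)
round 2: derive cover(b,e) via R1 from cover(b,c), cover(c,e)
round 2: derive cover(d,c) via R1 from cover(d,b), cover(b,c)
round 2: derive cover(d,f) via R1 from cover(d,b), cover(b,f)
round 2: derive cover(f,c) via R1 from cover(f,b), cover(b,c)
round 2: derive cover(f,f) via R1 from cover(f,b), cover(b,f)
round 2: derive cover(g,c) via R1 from cover(g,b), cover(b,c)
round 2: derive cover(g,f) via R1 from cover(g,b), cover(b,f)
round 3: derive cover(d,e) via R1 from cover(d,b), cover(b,e)
round 3: derive cover(f,e) via R1 from cover(f,b), cover(b,e)
round 3: derive cover(g,e) via R1 from cover(g,b), cover(b,e)

cover(g,f)  [via R1]
  cover(g,b)  [via R2]
    cites(g,a)  [fact]
    red(a,b)  [fact]
  cover(b,f)  [via R0]
    cites(b,f)  [fact]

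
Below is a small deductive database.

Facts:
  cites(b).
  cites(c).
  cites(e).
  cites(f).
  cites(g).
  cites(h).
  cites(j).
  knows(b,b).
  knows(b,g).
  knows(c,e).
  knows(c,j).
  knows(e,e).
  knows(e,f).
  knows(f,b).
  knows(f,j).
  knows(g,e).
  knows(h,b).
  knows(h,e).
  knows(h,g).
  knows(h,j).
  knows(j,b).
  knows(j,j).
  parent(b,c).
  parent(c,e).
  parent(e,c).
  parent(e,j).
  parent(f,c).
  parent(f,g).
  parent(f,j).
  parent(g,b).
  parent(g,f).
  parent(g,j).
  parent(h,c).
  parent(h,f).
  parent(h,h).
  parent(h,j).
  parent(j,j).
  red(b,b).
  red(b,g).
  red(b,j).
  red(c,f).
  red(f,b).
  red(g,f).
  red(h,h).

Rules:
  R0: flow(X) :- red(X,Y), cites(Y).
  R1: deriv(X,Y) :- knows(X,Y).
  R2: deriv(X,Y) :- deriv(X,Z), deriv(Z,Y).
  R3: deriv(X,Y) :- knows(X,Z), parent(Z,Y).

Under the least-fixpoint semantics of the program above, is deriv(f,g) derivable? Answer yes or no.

yes

round 1: derive deriv(b,b) via R1 from knows(b,b)
round 1: derive deriv(b,g) via R1 from knows(b,g)
round 1: derive deriv(c,e) via R1 from knows(c,e)
round 1: derive deriv(c,j) via R1 from knows(c,j)
round 1: derive deriv(e,e) via R1 from knows(e,e)
round 1: derive deriv(e,f) via R1 from knows(e,f)
round 1: derive deriv(f,b) via R1 from knows(f,b)
round 1: derive deriv(f,j) via R1 from knows(f,j)
round 1: derive deriv(g,e) via R1 from knows(g,e)
round 1: derive deriv(h,b) via R1 from knows(h,b)
round 1: derive deriv(h,e) via R1 from knows(h,e)
round 1: derive deriv(h,g) via R1 from knows(h,g)
round 1: derive deriv(h,j) via R1 from knows(h,j)
round 1: derive deriv(j,b) via R1 from knows(j,b)
round 1: derive deriv(j,j) via R1 from knows(j,j)
round 1: derive deriv(b,c) via R3 from knows(b,b), parent(b,c)
round 1: derive deriv(b,f) via R3 from knows(b,g), parent(g,f)
round 1: derive deriv(b,j) via R3 from knows(b,g), parent(g,j)
round 1: derive deriv(c,c) via R3 from knows(c,e), parent(e,c)
round 1: derive deriv(e,c) via R3 from knows(e,e), parent(e,c)
round 1: derive deriv(e,g) via R3 from knows(e,f), parent(f,g)
round 1: derive deriv(e,j) via R3 from knows(e,e), parent(e,j)
round 1: derive deriv(f,c) via R3 from knows(f,b), parent(b,c)
round 1: derive deriv(g,c) via R3 from knows(g,e), parent(e,c)
round 1: derive deriv(g,j) via R3 from knows(g,e), parent(e,j)
round 1: derive deriv(h,c) via R3 from knows(h,b), parent(b,c)
round 1: derive deriv(h,f) via R3 from knows(h,g), parent(g,f)
round 1: derive deriv(j,c) via R3 from knows(j,b), parent(b,c)
round 2: derive deriv(b,e) via R2 from deriv(b,c), deriv(c,e)
round 2: derive deriv(c,b) via R2 from deriv(c,j), deriv(j,b)
round 2: derive deriv(c,f) via R2 from deriv(c,e), deriv(e,f)
round 2: derive deriv(c,g) via R2 from deriv(c,e), deriv(e,g)
round 2: derive deriv(e,b) via R2 from deriv(e,f), deriv(f,b)
round 2: derive deriv(f,e) via R2 from deriv(f,c), deriv(c,e)
round 2: derive deriv(f,f) via R2 from deriv(f,b), deriv(b,f)
round 2: derive deriv(f,g) via R2 from deriv(f,b), deriv(b,g)
round 2: derive deriv(g,b) via R2 from deriv(g,j), deriv(j,b)
round 2: derive deriv(g,f) via R2 from deriv(g,e), deriv(e,f)
round 2: derive deriv(g,g) via R2 from deriv(g,e), deriv(e,g)
round 2: derive deriv(j,e) via R2 from deriv(j,c), deriv(c,e)
round 2: derive deriv(j,f) via R2 from deriv(j,b), deriv(b,f)
round 2: derive deriv(j,g) via R2 from deriv(j,b), deriv(b,g)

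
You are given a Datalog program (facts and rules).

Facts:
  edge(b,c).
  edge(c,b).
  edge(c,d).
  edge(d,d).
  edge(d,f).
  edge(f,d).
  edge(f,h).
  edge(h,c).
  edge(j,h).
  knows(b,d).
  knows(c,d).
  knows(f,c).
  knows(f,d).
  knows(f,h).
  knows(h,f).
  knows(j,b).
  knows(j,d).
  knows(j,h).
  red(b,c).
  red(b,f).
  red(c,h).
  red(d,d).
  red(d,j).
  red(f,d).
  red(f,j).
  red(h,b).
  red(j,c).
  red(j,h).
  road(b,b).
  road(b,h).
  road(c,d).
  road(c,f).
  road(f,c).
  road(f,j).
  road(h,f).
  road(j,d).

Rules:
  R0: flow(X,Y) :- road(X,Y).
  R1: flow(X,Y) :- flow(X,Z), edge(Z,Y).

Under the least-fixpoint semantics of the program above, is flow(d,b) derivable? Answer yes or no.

no

round 1: derive flow(b,b) via R0 from road(b,b)
round 1: derive flow(b,h) via R0 from road(b,h)
round 1: derive flow(c,d) via R0 from road(c,d)
round 1: derive flow(c,f) via R0 from road(c,f)
round 1: derive flow(f,c) via R0 from road(f,c)
round 1: derive flow(f,j) via R0 from road(f,j)
round 1: derive flow(h,f) via R0 from road(h,f)
round 1: derive flow(j,d) via R0 from road(j,d)
round 2: derive flow(b,c) via R1 from flow(b,b), edge(b,c)
round 2: derive flow(c,h) via R1 from flow(c,f), edge(f,h)
round 2: derive flow(f,b) via R1 from flow(f,c), edge(c,b)
round 2: derive flow(f,d) via R1 from flow(f,c), edge(c,d)
round 2: derive flow(f,h) via R1 from flow(f,j), edge(j,h)
round 2: derive flow(h,d) via R1 from flow(h,f), edge(f,d)
round 2: derive flow(h,h) via R1 from flow(h,f), edge(f,h)
round 2: derive flow(j,f) via R1 from flow(j,d), edge(d,f)
round 3: derive flow(b,d) via R1 from flow(b,c), edge(c,d)
round 3: derive flow(c,c) via R1 from flow(c,h), edge(h,c)
round 3: derive flow(f,f) via R1 from flow(f,d), edge(d,f)
round 3: derive flow(h,c) via R1 from flow(h,h), edge(h,c)
round 3: derive flow(j,h) via R1 from flow(j,f), edge(f,h)
round 4: derive flow(b,f) via R1 from flow(b,d), edge(d,f)
round 4: derive flow(c,b) via R1 from flow(c,c), edge(c,b)
round 4: derive flow(h,b) via R1 from flow(h,c), edge(c,b)
round 4: derive flow(j,c) via R1 from flow(j,h), edge(h,c)
round 5: derive flow(j,b) via R1 from flow(j,c), edge(c,b)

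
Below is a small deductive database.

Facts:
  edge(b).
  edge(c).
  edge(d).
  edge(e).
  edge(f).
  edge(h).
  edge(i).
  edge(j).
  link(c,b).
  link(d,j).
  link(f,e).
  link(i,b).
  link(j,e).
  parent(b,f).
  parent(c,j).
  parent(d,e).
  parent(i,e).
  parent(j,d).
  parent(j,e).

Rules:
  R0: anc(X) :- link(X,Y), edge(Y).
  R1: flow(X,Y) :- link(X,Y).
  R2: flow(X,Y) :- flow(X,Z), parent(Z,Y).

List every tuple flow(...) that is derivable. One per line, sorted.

round 1: derive flow(c,b) via R1 from link(c,b)
round 1: derive flow(d,j) via R1 from link(d,j)
round 1: derive flow(f,e) via R1 from link(f,e)
round 1: derive flow(i,b) via R1 from link(i,b)
round 1: derive flow(j,e) via R1 from link(j,e)
round 2: derive flow(c,f) via R2 from flow(c,b), parent(b,f)
round 2: derive flow(d,d) via R2 from flow(d,j), parent(j,d)
round 2: derive flow(d,e) via R2 from flow(d,j), parent(j,e)
round 2: derive flow(i,f) via R2 from flow(i,b), parent(b,f)

flow(c,b)
flow(c,f)
flow(d,d)
flow(d,e)
flow(d,j)
flow(f,e)
flow(i,b)
flow(i,f)
flow(j,e)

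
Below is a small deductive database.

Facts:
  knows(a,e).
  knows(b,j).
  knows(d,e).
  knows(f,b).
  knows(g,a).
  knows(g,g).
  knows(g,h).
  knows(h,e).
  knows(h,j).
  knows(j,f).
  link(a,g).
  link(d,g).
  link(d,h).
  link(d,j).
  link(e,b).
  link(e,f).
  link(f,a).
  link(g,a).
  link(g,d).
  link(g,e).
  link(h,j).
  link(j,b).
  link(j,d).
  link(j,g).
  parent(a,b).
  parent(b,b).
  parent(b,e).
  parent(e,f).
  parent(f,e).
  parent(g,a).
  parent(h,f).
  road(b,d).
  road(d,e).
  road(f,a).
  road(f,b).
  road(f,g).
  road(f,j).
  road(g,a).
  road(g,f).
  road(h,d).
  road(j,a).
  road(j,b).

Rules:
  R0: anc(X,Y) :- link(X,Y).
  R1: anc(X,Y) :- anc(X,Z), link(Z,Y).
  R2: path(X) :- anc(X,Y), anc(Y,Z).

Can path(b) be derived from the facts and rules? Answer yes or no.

round 1: derive anc(a,g) via R0 from link(a,g)
round 1: derive anc(d,g) via R0 from link(d,g)
round 1: derive anc(d,h) via R0 from link(d,h)
round 1: derive anc(d,j) via R0 from link(d,j)
round 1: derive anc(e,b) via R0 from link(e,b)
round 1: derive anc(e,f) via R0 from link(e,f)
round 1: derive anc(f,a) via R0 from link(f,a)
round 1: derive anc(g,a) via R0 from link(g,a)
round 1: derive anc(g,d) via R0 from link(g,d)
round 1: derive anc(g,e) via R0 from link(g,e)
round 1: derive anc(h,j) via R0 from link(h,j)
round 1: derive anc(j,b) via R0 from link(j,b)
round 1: derive anc(j,d) via R0 from link(j,d)
round 1: derive anc(j,g) via R0 from link(j,g)
round 2: derive anc(a,a) via R1 from anc(a,g), link(g,a)
round 2: derive anc(a,d) via R1 from anc(a,g), link(g,d)
round 2: derive anc(a,e) via R1 from anc(a,g), link(g,e)
round 2: derive anc(d,a) via R1 from anc(d,g), link(g,a)
round 2: derive anc(d,b) via R1 from anc(d,j), link(j,b)
round 2: derive anc(d,d) via R1 from anc(d,g), link(g,d)
round 2: derive anc(d,e) via R1 from anc(d,g), link(g,e)
round 2: derive anc(e,a) via R1 from anc(e,f), link(f,a)
round 2: derive anc(f,g) via R1 from anc(f,a), link(a,g)
round 2: derive anc(g,b) via R1 from anc(g,e), link(e,b)
round 2: derive anc(g,f) via R1 from anc(g,e), link(e,f)
round 2: derive anc(g,g) via R1 from anc(g,a), link(a,g)
round 2: derive anc(g,h) via R1 from anc(g,d), link(d,h)
round 2: derive anc(g,j) via R1 from anc(g,d), link(d,j)
round 2: derive anc(h,b) via R1 from anc(h,j), link(j,b)
round 2: derive anc(h,d) via R1 from anc(h,j), link(j,d)
round 2: derive anc(h,g) via R1 from anc(h,j), link(j,g)
round 2: derive anc(j,a) via R1 from anc(j,g), link(g,a)
round 2: derive anc(j,e) via R1 from anc(j,g), link(g,e)
round 2: derive anc(j,h) via R1 from anc(j,d), link(d,h)
round 2: derive anc(j,j) via R1 from anc(j,d), link(d,j)
round 2: derive path(a) via R2 from anc(a,g), anc(g,a)
round 2: derive path(d) via R2 from anc(d,g), anc(g,a)
round 2: derive path(e) via R2 from anc(e,f), anc(f,a)
round 2: derive path(f) via R2 from anc(f,a), anc(a,g)
round 2: derive path(g) via R2 from anc(g,a), anc(a,g)
round 2: derive path(h) via R2 from anc(h,j), anc(j,b)
round 2: derive path(j) via R2 from anc(j,d), anc(d,g)
round 3: derive anc(a,b) via R1 from anc(a,e), link(e,b)
round 3: derive anc(a,f) via R1 from anc(a,e), link(e,f)
round 3: derive anc(a,h) via R1 from anc(a,d), link(d,h)
round 3: derive anc(a,j) via R1 from anc(a,d), link(d,j)
round 3: derive anc(d,f) via R1 from anc(d,e), link(e,f)
round 3: derive anc(e,g) via R1 from anc(e,a), link(a,g)
round 3: derive anc(f,d) via R1 from anc(f,g), link(g,d)
round 3: derive anc(f,e) via R1 from anc(f,g), link(g,e)
round 3: derive anc(h,a) via R1 from anc(h,g), link(g,a)
round 3: derive anc(h,e) via R1 from anc(h,g), link(g,e)
round 3: derive anc(h,h) via R1 from anc(h,d), link(d,h)
round 3: derive anc(j,f) via R1 from anc(j,e), link(e,f)
round 4: derive anc(e,d) via R1 from anc(e,g), link(g,d)
round 4: derive anc(e,e) via R1 from anc(e,g), link(g,e)
round 4: derive anc(f,b) via R1 from anc(f,e), link(e,b)
round 4: derive anc(f,f) via R1 from anc(f,e), link(e,f)
round 4: derive anc(f,h) via R1 from anc(f,d), link(d,h)
round 4: derive anc(f,j) via R1 from anc(f,d), link(d,j)
round 4: derive anc(h,f) via R1 from anc(h,e), link(e,f)
round 5: derive anc(e,h) via R1 from anc(e,d), link(d,h)
round 5: derive anc(e,j) via R1 from anc(e,d), link(d,j)

no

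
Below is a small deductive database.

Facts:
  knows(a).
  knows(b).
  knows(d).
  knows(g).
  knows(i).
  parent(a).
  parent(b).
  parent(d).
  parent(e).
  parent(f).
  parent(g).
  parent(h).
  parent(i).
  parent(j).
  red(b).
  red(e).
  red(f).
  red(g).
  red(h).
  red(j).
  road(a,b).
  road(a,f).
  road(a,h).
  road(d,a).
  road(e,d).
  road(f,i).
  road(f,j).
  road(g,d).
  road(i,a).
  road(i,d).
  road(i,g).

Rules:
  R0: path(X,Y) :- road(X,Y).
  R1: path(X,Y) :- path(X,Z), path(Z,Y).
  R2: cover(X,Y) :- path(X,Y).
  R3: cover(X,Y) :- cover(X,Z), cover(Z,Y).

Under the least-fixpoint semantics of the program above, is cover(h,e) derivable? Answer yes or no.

round 1: derive path(a,b) via R0 from road(a,b)
round 1: derive path(a,f) via R0 from road(a,f)
round 1: derive path(a,h) via R0 from road(a,h)
round 1: derive path(d,a) via R0 from road(d,a)
round 1: derive path(e,d) via R0 from road(e,d)
round 1: derive path(f,i) via R0 from road(f,i)
round 1: derive path(f,j) via R0 from road(f,j)
round 1: derive path(g,d) via R0 from road(g,d)
round 1: derive path(i,a) via R0 from road(i,a)
round 1: derive path(i,d) via R0 from road(i,d)
round 1: derive path(i,g) via R0 from road(i,g)
round 2: derive path(a,i) via R1 from path(a,f), path(f,i)
round 2: derive path(a,j) via R1 from path(a,f), path(f,j)
round 2: derive path(d,b) via R1 from path(d,a), path(a,b)
round 2: derive path(d,f) via R1 from path(d,a), path(a,f)
round 2: derive path(d,h) via R1 from path(d,a), path(a,h)
round 2: derive path(e,a) via R1 from path(e,d), path(d,a)
round 2: derive path(f,a) via R1 from path(f,i), path(i,a)
round 2: derive path(f,d) via R1 from path(f,i), path(i,d)
round 2: derive path(f,g) via R1 from path(f,i), path(i,g)
round 2: derive path(g,a) via R1 from path(g,d), path(d,a)
round 2: derive path(i,b) via R1 from path(i,a), path(a,b)
round 2: derive path(i,f) via R1 from path(i,a), path(a,f)
round 2: derive path(i,h) via R1 from path(i,a), path(a,h)
round 2: derive cover(a,b) via R2 from path(a,b)
round 2: derive cover(a,f) via R2 from path(a,f)
round 2: derive cover(a,h) via R2 from path(a,h)
round 2: derive cover(d,a) via R2 from path(d,a)
round 2: derive cover(e,d) via R2 from path(e,d)
round 2: derive cover(f,i) via R2 from path(f,i)
round 2: derive cover(f,j) via R2 from path(f,j)
round 2: derive cover(g,d) via R2 from path(g,d)
round 2: derive cover(i,a) via R2 from path(i,a)
round 2: derive cover(i,d) via R2 from path(i,d)
round 2: derive cover(i,g) via R2 from path(i,g)
round 3: derive path(a,a) via R1 from path(a,f), path(f,a)
round 3: derive path(a,d) via R1 from path(a,f), path(f,d)
round 3: derive path(a,g) via R1 from path(a,f), path(f,g)
round 3: derive path(d,d) via R1 from path(d,f), path(f,d)
round 3: derive path(d,g) via R1 from path(d,f), path(f,g)
round 3: derive path(d,i) via R1 from path(d,a), path(a,i)
round 3: derive path(d,j) via R1 from path(d,a), path(a,j)
round 3: derive path(e,b) via R1 from path(e,a), path(a,b)
round 3: derive path(e,f) via R1 from path(e,a), path(a,f)
round 3: derive path(e,h) via R1 from path(e,a), path(a,h)
round 3: derive path(e,i) via R1 from path(e,a), path(a,i)
round 3: derive path(e,j) via R1 from path(e,a), path(a,j)
round 3: derive path(f,b) via R1 from path(f,a), path(a,b)
round 3: derive path(f,f) via R1 from path(f,a), path(a,f)
round 3: derive path(f,h) via R1 from path(f,a), path(a,h)
round 3: derive path(g,b) via R1 from path(g,a), path(a,b)
round 3: derive path(g,f) via R1 from path(g,a), path(a,f)
round 3: derive path(g,h) via R1 from path(g,a), path(a,h)
round 3: derive path(g,i) via R1 from path(g,a), path(a,i)
round 3: derive path(g,j) via R1 from path(g,a), path(a,j)
round 3: derive path(i,i) via R1 from path(i,a), path(a,i)
round 3: derive path(i,j) via R1 from path(i,a), path(a,j)
round 3: derive cover(a,i) via R2 from path(a,i)
round 3: derive cover(a,j) via R2 from path(a,j)
round 3: derive cover(d,b) via R2 from path(d,b)
round 3: derive cover(d,f) via R2 from path(d,f)
round 3: derive cover(d,h) via R2 from path(d,h)
round 3: derive cover(e,a) via R2 from path(e,a)
round 3: derive cover(f,a) via R2 from path(f,a)
round 3: derive cover(f,d) via R2 from path(f,d)
round 3: derive cover(f,g) via R2 from path(f,g)
round 3: derive cover(g,a) via R2 from path(g,a)
round 3: derive cover(i,b) via R2 from path(i,b)
round 3: derive cover(i,f) via R2 from path(i,f)
round 3: derive cover(i,h) via R2 from path(i,h)
round 4: derive path(e,g) via R1 from path(e,a), path(a,g)
round 4: derive path(g,g) via R1 from path(g,a), path(a,g)
round 4: derive cover(a,a) via R2 from path(a,a)
round 4: derive cover(a,d) via R2 from path(a,d)
round 4: derive cover(a,g) via R2 from path(a,g)
round 4: derive cover(d,d) via R2 from path(d,d)
round 4: derive cover(d,g) via R2 from path(d,g)
round 4: derive cover(d,i) via R2 from path(d,i)
round 4: derive cover(d,j) via R2 from path(d,j)
round 4: derive cover(e,b) via R2 from path(e,b)
round 4: derive cover(e,f) via R2 from path(e,f)
round 4: derive cover(e,h) via R2 from path(e,h)
round 4: derive cover(e,i) via R2 from path(e,i)
round 4: derive cover(e,j) via R2 from path(e,j)
round 4: derive cover(f,b) via R2 from path(f,b)
round 4: derive cover(f,f) via R2 from path(f,f)
round 4: derive cover(f,h) via R2 from path(f,h)
round 4: derive cover(g,b) via R2 from path(g,b)
round 4: derive cover(g,f) via R2 from path(g,f)
round 4: derive cover(g,h) via R2 from path(g,h)
round 4: derive cover(g,i) via R2 from path(g,i)
round 4: derive cover(g,j) via R2 from path(g,j)
round 4: derive cover(i,i) via R2 from path(i,i)
round 4: derive cover(i,j) via R2 from path(i,j)
round 5: derive cover(e,g) via R2 from path(e,g)
round 5: derive cover(g,g) via R2 from path(g,g)

no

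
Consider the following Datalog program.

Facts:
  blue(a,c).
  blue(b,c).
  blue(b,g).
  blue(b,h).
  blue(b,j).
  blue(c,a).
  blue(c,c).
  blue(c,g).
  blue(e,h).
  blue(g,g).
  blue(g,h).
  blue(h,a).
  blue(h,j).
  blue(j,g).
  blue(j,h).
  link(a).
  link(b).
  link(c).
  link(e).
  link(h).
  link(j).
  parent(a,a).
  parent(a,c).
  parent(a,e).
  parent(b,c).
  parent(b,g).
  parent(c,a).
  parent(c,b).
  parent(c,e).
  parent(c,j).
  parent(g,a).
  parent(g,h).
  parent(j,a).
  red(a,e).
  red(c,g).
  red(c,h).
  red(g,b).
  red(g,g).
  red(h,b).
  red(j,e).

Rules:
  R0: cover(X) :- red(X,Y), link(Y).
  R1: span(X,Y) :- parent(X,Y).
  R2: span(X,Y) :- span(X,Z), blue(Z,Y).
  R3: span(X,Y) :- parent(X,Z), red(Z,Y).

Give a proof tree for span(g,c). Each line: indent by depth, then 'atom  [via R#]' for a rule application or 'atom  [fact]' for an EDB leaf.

round 1: derive span(a,a) via R1 from parent(a,a)
round 1: derive span(a,c) via R1 from parent(a,c)
round 1: derive span(a,e) via R1 from parent(a,e)
round 1: derive span(b,c) via R1 from parent(b,c)
round 1: derive span(b,g) via R1 from parent(b,g)
round 1: derive span(c,a) via R1 from parent(c,a)
round 1: derive span(c,b) via R1 from parent(c,b)
round 1: derive span(c,e) via R1 from parent(c,e)
round 1: derive span(c,j) via R1 from parent(c,j)
round 1: derive span(g,a) via R1 from parent(g,a)
round 1: derive span(g,h) via R1 from parent(g,h)
round 1: derive span(j,a) via R1 from parent(j,a)
round 1: derive span(a,g) via R3 from parent(a,c), red(c,g)
round 1: derive span(a,h) via R3 from parent(a,c), red(c,h)
round 1: derive span(b,b) via R3 from parent(b,g), red(g,b)
round 1: derive span(b,h) via R3 from parent(b,c), red(c,h)
round 1: derive span(g,b) via R3 from parent(g,h), red(h,b)
round 1: derive span(g,e) via R3 from parent(g,a), red(a,e)
round 1: derive span(j,e) via R3 from parent(j,a), red(a,e)
round 2: derive span(a,j) via R2 from span(a,h), blue(h,j)
round 2: derive span(b,a) via R2 from span(b,c), blue(c,a)
round 2: derive span(b,j) via R2 from span(b,b), blue(b,j)
round 2: derive span(c,c) via R2 from span(c,a), blue(a,c)
round 2: derive span(c,g) via R2 from span(c,b), blue(b,g)
round 2: derive span(c,h) via R2 from span(c,b), blue(b,h)
round 2: derive span(g,c) via R2 from span(g,a), blue(a,c)
round 2: derive span(g,g) via R2 from span(g,b), blue(b,g)
round 2: derive span(g,j) via R2 from span(g,b), blue(b,j)
round 2: derive span(j,c) via R2 from span(j,a), blue(a,c)
round 2: derive span(j,h) via R2 from span(j,e), blue(e,h)
round 3: derive span(j,g) via R2 from span(j,c), blue(c,g)
round 3: derive span(j,j) via R2 from span(j,h), blue(h,j)

span(g,c)  [via R2]
  span(g,a)  [via R1]
    parent(g,a)  [fact]
  blue(a,c)  [fact]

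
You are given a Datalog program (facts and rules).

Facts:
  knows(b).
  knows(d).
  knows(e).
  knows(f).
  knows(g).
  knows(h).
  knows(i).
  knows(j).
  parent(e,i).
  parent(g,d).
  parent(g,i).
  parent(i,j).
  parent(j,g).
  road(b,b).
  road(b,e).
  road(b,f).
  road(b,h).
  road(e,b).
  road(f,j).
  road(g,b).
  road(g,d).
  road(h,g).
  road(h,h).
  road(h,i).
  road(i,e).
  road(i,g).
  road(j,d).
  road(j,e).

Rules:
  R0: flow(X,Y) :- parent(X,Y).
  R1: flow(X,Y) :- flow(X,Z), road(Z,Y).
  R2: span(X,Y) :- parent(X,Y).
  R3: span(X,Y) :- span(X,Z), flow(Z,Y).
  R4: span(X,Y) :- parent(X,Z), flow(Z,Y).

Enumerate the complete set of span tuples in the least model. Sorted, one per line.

round 1: derive flow(e,i) via R0 from parent(e,i)
round 1: derive flow(g,d) via R0 from parent(g,d)
round 1: derive flow(g,i) via R0 from parent(g,i)
round 1: derive flow(i,j) via R0 from parent(i,j)
round 1: derive flow(j,g) via R0 from parent(j,g)
round 1: derive span(e,i) via R2 from parent(e,i)
round 1: derive span(g,d) via R2 from parent(g,d)
round 1: derive span(g,i) via R2 from parent(g,i)
round 1: derive span(i,j) via R2 from parent(i,j)
round 1: derive span(j,g) via R2 from parent(j,g)
round 2: derive flow(e,e) via R1 from flow(e,i), road(i,e)
round 2: derive flow(e,g) via R1 from flow(e,i), road(i,g)
round 2: derive flow(g,e) via R1 from flow(g,i), road(i,e)
round 2: derive flow(g,g) via R1 from flow(g,i), road(i,g)
round 2: derive flow(i,d) via R1 from flow(i,j), road(j,d)
round 2: derive flow(i,e) via R1 from flow(i,j), road(j,e)
round 2: derive flow(j,b) via R1 from flow(j,g), road(g,b)
round 2: derive flow(j,d) via R1 from flow(j,g), road(g,d)
round 2: derive span(e,j) via R3 from span(e,i), flow(i,j)
round 2: derive span(g,j) via R3 from span(g,i), flow(i,j)
round 2: derive span(i,g) via R3 from span(i,j), flow(j,g)
round 2: derive span(j,d) via R3 from span(j,g), flow(g,d)
round 2: derive span(j,i) via R3 from span(j,g), flow(g,i)
round 3: derive flow(e,b) via R1 from flow(e,e), road(e,b)
round 3: derive flow(e,d) via R1 from flow(e,g), road(g,d)
round 3: derive flow(g,b) via R1 from flow(g,e), road(e,b)
round 3: derive flow(i,b) via R1 from flow(i,e), road(e,b)
round 3: derive flow(j,e) via R1 from flow(j,b), road(b,e)
round 3: derive flow(j,f) via R1 from flow(j,b), road(b,f)
round 3: derive flow(j,h) via R1 from flow(j,b), road(b,h)
round 3: derive span(e,b) via R3 from span(e,j), flow(j,b)
round 3: derive span(e,d) via R3 from span(e,i), flow(i,d)
round 3: derive span(e,e) via R3 from span(e,i), flow(i,e)
round 3: derive span(e,g) via R3 from span(e,j), flow(j,g)
round 3: derive span(g,b) via R3 from span(g,j), flow(j,b)
round 3: derive span(g,e) via R3 from span(g,i), flow(i,e)
round 3: derive span(g,g) via R3 from span(g,j), flow(j,g)
round 3: derive span(i,b) via R3 from span(i,j), flow(j,b)
round 3: derive span(i,d) via R3 from span(i,g), flow(g,d)
round 3: derive span(i,e) via R3 from span(i,g), flow(g,e)
round 3: derive span(i,i) via R3 from span(i,g), flow(g,i)
round 3: derive span(j,e) via R3 from span(j,g), flow(g,e)
round 3: derive span(j,j) via R3 from span(j,i), flow(i,j)
round 4: derive flow(e,f) via R1 from flow(e,b), road(b,f)
round 4: derive flow(e,h) via R1 from flow(e,b), road(b,h)
round 4: derive flow(g,f) via R1 from flow(g,b), road(b,f)
round 4: derive flow(g,h) via R1 from flow(g,b), road(b,h)
round 4: derive flow(i,f) via R1 from flow(i,b), road(b,f)
round 4: derive flow(i,h) via R1 from flow(i,b), road(b,h)
round 4: derive flow(j,i) via R1 from flow(j,h), road(h,i)
round 4: derive flow(j,j) via R1 from flow(j,f), road(f,j)
round 4: derive span(e,f) via R3 from span(e,j), flow(j,f)
round 4: derive span(e,h) via R3 from span(e,j), flow(j,h)
round 4: derive span(g,f) via R3 from span(g,j), flow(j,f)
round 4: derive span(g,h) via R3 from span(g,j), flow(j,h)
round 4: derive span(i,f) via R3 from span(i,j), flow(j,f)
round 4: derive span(i,h) via R3 from span(i,j), flow(j,h)
round 4: derive span(j,b) via R3 from span(j,e), flow(e,b)
round 4: derive span(j,f) via R3 from span(j,j), flow(j,f)
round 4: derive span(j,h) via R3 from span(j,j), flow(j,h)
round 5: derive flow(e,j) via R1 from flow(e,f), road(f,j)
round 5: derive flow(g,j) via R1 from flow(g,f), road(f,j)
round 5: derive flow(i,g) via R1 from flow(i,h), road(h,g)
round 5: derive flow(i,i) via R1 from flow(i,h), road(h,i)

span(e,b)
span(e,d)
span(e,e)
span(e,f)
span(e,g)
span(e,h)
span(e,i)
span(e,j)
span(g,b)
span(g,d)
span(g,e)
span(g,f)
span(g,g)
span(g,h)
span(g,i)
span(g,j)
span(i,b)
span(i,d)
span(i,e)
span(i,f)
span(i,g)
span(i,h)
span(i,i)
span(i,j)
span(j,b)
span(j,d)
span(j,e)
span(j,f)
span(j,g)
span(j,h)
span(j,i)
span(j,j)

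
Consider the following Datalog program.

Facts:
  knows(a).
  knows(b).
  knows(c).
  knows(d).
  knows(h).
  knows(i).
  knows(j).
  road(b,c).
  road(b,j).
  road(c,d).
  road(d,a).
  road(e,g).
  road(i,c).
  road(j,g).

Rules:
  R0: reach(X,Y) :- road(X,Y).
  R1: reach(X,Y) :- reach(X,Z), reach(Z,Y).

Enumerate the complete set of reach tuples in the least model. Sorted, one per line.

reach(b,a)
reach(b,c)
reach(b,d)
reach(b,g)
reach(b,j)
reach(c,a)
reach(c,d)
reach(d,a)
reach(e,g)
reach(i,a)
reach(i,c)
reach(i,d)
reach(j,g)

round 1: derive reach(b,c) via R0 from road(b,c)
round 1: derive reach(b,j) via R0 from road(b,j)
round 1: derive reach(c,d) via R0 from road(c,d)
round 1: derive reach(d,a) via R0 from road(d,a)
round 1: derive reach(e,g) via R0 from road(e,g)
round 1: derive reach(i,c) via R0 from road(i,c)
round 1: derive reach(j,g) via R0 from road(j,g)
round 2: derive reach(b,d) via R1 from reach(b,c), reach(c,d)
round 2: derive reach(b,g) via R1 from reach(b,j), reach(j,g)
round 2: derive reach(c,a) via R1 from reach(c,d), reach(d,a)
round 2: derive reach(i,d) via R1 from reach(i,c), reach(c,d)
round 3: derive reach(b,a) via R1 from reach(b,c), reach(c,a)
round 3: derive reach(i,a) via R1 from reach(i,c), reach(c,a)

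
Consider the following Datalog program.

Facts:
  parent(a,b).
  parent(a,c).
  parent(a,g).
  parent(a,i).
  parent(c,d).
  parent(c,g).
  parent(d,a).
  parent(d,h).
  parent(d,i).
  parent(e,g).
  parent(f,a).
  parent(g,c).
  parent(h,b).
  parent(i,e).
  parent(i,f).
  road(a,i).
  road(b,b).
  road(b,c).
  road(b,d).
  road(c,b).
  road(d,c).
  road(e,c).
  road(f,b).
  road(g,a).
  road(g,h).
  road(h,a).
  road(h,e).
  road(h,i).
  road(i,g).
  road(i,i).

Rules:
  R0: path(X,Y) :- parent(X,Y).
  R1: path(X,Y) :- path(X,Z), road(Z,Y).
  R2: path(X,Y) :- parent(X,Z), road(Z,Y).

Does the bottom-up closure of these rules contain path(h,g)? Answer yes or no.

round 1: derive path(a,b) via R0 from parent(a,b)
round 1: derive path(a,c) via R0 from parent(a,c)
round 1: derive path(a,g) via R0 from parent(a,g)
round 1: derive path(a,i) via R0 from parent(a,i)
round 1: derive path(c,d) via R0 from parent(c,d)
round 1: derive path(c,g) via R0 from parent(c,g)
round 1: derive path(d,a) via R0 from parent(d,a)
round 1: derive path(d,h) via R0 from parent(d,h)
round 1: derive path(d,i) via R0 from parent(d,i)
round 1: derive path(e,g) via R0 from parent(e,g)
round 1: derive path(f,a) via R0 from parent(f,a)
round 1: derive path(g,c) via R0 from parent(g,c)
round 1: derive path(h,b) via R0 from parent(h,b)
round 1: derive path(i,e) via R0 from parent(i,e)
round 1: derive path(i,f) via R0 from parent(i,f)
round 1: derive path(a,a) via R2 from parent(a,g), road(g,a)
round 1: derive path(a,d) via R2 from parent(a,b), road(b,d)
round 1: derive path(a,h) via R2 from parent(a,g), road(g,h)
round 1: derive path(c,a) via R2 from parent(c,g), road(g,a)
round 1: derive path(c,c) via R2 from parent(c,d), road(d,c)
round 1: derive path(c,h) via R2 from parent(c,g), road(g,h)
round 1: derive path(d,e) via R2 from parent(d,h), road(h,e)
round 1: derive path(d,g) via R2 from parent(d,i), road(i,g)
round 1: derive path(e,a) via R2 from parent(e,g), road(g,a)
round 1: derive path(e,h) via R2 from parent(e,g), road(g,h)
round 1: derive path(f,i) via R2 from parent(f,a), road(a,i)
round 1: derive path(g,b) via R2 from parent(g,c), road(c,b)
round 1: derive path(h,c) via R2 from parent(h,b), road(b,c)
round 1: derive path(h,d) via R2 from parent(h,b), road(b,d)
round 1: derive path(i,b) via R2 from parent(i,f), road(f,b)
round 1: derive path(i,c) via R2 from parent(i,e), road(e,c)
round 2: derive path(a,e) via R1 from path(a,h), road(h,e)
round 2: derive path(c,b) via R1 from path(c,c), road(c,b)
round 2: derive path(c,e) via R1 from path(c,h), road(h,e)
round 2: derive path(c,i) via R1 from path(c,a), road(a,i)
round 2: derive path(d,c) via R1 from path(d,e), road(e,c)
round 2: derive path(e,e) via R1 from path(e,h), road(h,e)
round 2: derive path(e,i) via R1 from path(e,a), road(a,i)
round 2: derive path(f,g) via R1 from path(f,i), road(i,g)
round 2: derive path(g,d) via R1 from path(g,b), road(b,d)
round 2: derive path(i,d) via R1 from path(i,b), road(b,d)
round 3: derive path(d,b) via R1 from path(d,c), road(c,b)
round 3: derive path(e,c) via R1 from path(e,e), road(e,c)
round 3: derive path(f,h) via R1 from path(f,g), road(g,h)
round 4: derive path(d,d) via R1 from path(d,b), road(b,d)
round 4: derive path(e,b) via R1 from path(e,c), road(c,b)
round 4: derive path(f,e) via R1 from path(f,h), road(h,e)
round 5: derive path(e,d) via R1 from path(e,b), road(b,d)
round 5: derive path(f,c) via R1 from path(f,e), road(e,c)
round 6: derive path(f,b) via R1 from path(f,c), road(c,b)
round 7: derive path(f,d) via R1 from path(f,b), road(b,d)

no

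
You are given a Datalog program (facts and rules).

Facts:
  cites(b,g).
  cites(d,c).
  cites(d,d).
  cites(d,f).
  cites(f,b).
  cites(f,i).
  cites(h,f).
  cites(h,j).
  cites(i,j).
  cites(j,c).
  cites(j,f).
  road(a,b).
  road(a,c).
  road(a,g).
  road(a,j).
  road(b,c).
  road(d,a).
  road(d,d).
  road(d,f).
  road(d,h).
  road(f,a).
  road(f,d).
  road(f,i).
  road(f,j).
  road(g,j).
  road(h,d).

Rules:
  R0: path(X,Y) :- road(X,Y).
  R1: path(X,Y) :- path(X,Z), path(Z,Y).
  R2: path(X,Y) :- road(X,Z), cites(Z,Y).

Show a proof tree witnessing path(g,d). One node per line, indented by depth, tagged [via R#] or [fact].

path(g,d)  [via R1]
  path(g,f)  [via R2]
    road(g,j)  [fact]
    cites(j,f)  [fact]
  path(f,d)  [via R0]
    road(f,d)  [fact]

round 1: derive path(a,b) via R0 from road(a,b)
round 1: derive path(a,c) via R0 from road(a,c)
round 1: derive path(a,g) via R0 from road(a,g)
round 1: derive path(a,j) via R0 from road(a,j)
round 1: derive path(b,c) via R0 from road(b,c)
round 1: derive path(d,a) via R0 from road(d,a)
round 1: derive path(d,d) via R0 from road(d,d)
round 1: derive path(d,f) via R0 from road(d,f)
round 1: derive path(d,h) via R0 from road(d,h)
round 1: derive path(f,a) via R0 from road(f,a)
round 1: derive path(f,d) via R0 from road(f,d)
round 1: derive path(f,i) via R0 from road(f,i)
round 1: derive path(f,j) via R0 from road(f,j)
round 1: derive path(g,j) via R0 from road(g,j)
round 1: derive path(h,d) via R0 from road(h,d)
round 1: derive path(a,f) via R2 from road(a,j), cites(j,f)
round 1: derive path(d,b) via R2 from road(d,f), cites(f,b)
round 1: derive path(d,c) via R2 from road(d,d), cites(d,c)
round 1: derive path(d,i) via R2 from road(d,f), cites(f,i)
round 1: derive path(d,j) via R2 from road(d,h), cites(h,j)
round 1: derive path(f,c) via R2 from road(f,d), cites(d,c)
round 1: derive path(f,f) via R2 from road(f,d), cites(d,f)
round 1: derive path(g,c) via R2 from road(g,j), cites(j,c)
round 1: derive path(g,f) via R2 from road(g,j), cites(j,f)
round 1: derive path(h,c) via R2 from road(h,d), cites(d,c)
round 1: derive path(h,f) via R2 from road(h,d), cites(d,f)
round 2: derive path(a,a) via R1 from path(a,f), path(f,a)
round 2: derive path(a,d) via R1 from path(a,f), path(f,d)
round 2: derive path(a,i) via R1 from path(a,f), path(f,i)
round 2: derive path(d,g) via R1 from path(d,a), path(a,g)
round 2: derive path(f,b) via R1 from path(f,a), path(a,b)
round 2: derive path(f,g) via R1 from path(f,a), path(a,g)
round 2: derive path(f,h) via R1 from path(f,d), path(d,h)
round 2: derive path(g,a) via R1 from path(g,f), path(f,a)
round 2: derive path(g,d) via R1 from path(g,f), path(f,d)
round 2: derive path(g,i) via R1 from path(g,f), path(f,i)
round 2: derive path(h,a) via R1 from path(h,d), path(d,a)
round 2: derive path(h,b) via R1 from path(h,d), path(d,b)
round 2: derive path(h,h) via R1 from path(h,d), path(d,h)
round 2: derive path(h,i) via R1 from path(h,d), path(d,i)
round 2: derive path(h,j) via R1 from path(h,d), path(d,j)
round 3: derive path(a,h) via R1 from path(a,d), path(d,h)
round 3: derive path(g,b) via R1 from path(g,a), path(a,b)
round 3: derive path(g,g) via R1 from path(g,a), path(a,g)
round 3: derive path(g,h) via R1 from path(g,d), path(d,h)
round 3: derive path(h,g) via R1 from path(h,a), path(a,g)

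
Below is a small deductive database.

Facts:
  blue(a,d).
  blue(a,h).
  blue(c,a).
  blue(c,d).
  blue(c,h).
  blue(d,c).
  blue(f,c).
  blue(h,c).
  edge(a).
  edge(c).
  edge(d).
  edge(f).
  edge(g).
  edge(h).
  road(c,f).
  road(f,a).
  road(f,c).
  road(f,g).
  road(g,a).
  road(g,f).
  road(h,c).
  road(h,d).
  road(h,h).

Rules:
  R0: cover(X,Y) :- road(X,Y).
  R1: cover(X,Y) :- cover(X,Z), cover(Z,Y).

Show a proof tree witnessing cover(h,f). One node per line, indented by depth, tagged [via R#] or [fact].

round 1: derive cover(c,f) via R0 from road(c,f)
round 1: derive cover(f,a) via R0 from road(f,a)
round 1: derive cover(f,c) via R0 from road(f,c)
round 1: derive cover(f,g) via R0 from road(f,g)
round 1: derive cover(g,a) via R0 from road(g,a)
round 1: derive cover(g,f) via R0 from road(g,f)
round 1: derive cover(h,c) via R0 from road(h,c)
round 1: derive cover(h,d) via R0 from road(h,d)
round 1: derive cover(h,h) via R0 from road(h,h)
round 2: derive cover(c,a) via R1 from cover(c,f), cover(f,a)
round 2: derive cover(c,c) via R1 from cover(c,f), cover(f,c)
round 2: derive cover(c,g) via R1 from cover(c,f), cover(f,g)
round 2: derive cover(f,f) via R1 from cover(f,c), cover(c,f)
round 2: derive cover(g,c) via R1 from cover(g,f), cover(f,c)
round 2: derive cover(g,g) via R1 from cover(g,f), cover(f,g)
round 2: derive cover(h,f) via R1 from cover(h,c), cover(c,f)
round 3: derive cover(h,a) via R1 from cover(h,c), cover(c,a)
round 3: derive cover(h,g) via R1 from cover(h,c), cover(c,g)

cover(h,f)  [via R1]
  cover(h,c)  [via R0]
    road(h,c)  [fact]
  cover(c,f)  [via R0]
    road(c,f)  [fact]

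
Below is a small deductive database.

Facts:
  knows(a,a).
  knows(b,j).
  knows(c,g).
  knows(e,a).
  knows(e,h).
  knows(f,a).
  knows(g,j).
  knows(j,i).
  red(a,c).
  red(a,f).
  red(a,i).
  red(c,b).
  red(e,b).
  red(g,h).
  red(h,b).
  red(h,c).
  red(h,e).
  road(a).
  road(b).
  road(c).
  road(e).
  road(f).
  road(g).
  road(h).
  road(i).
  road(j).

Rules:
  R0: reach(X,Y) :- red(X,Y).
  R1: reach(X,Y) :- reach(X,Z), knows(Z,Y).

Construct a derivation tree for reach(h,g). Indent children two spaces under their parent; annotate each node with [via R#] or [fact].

reach(h,g)  [via R1]
  reach(h,c)  [via R0]
    red(h,c)  [fact]
  knows(c,g)  [fact]

round 1: derive reach(a,c) via R0 from red(a,c)
round 1: derive reach(a,f) via R0 from red(a,f)
round 1: derive reach(a,i) via R0 from red(a,i)
round 1: derive reach(c,b) via R0 from red(c,b)
round 1: derive reach(e,b) via R0 from red(e,b)
round 1: derive reach(g,h) via R0 from red(g,h)
round 1: derive reach(h,b) via R0 from red(h,b)
round 1: derive reach(h,c) via R0 from red(h,c)
round 1: derive reach(h,e) via R0 from red(h,e)
round 2: derive reach(a,a) via R1 from reach(a,f), knows(f,a)
round 2: derive reach(a,g) via R1 from reach(a,c), knows(c,g)
round 2: derive reach(c,j) via R1 from reach(c,b), knows(b,j)
round 2: derive reach(e,j) via R1 from reach(e,b), knows(b,j)
round 2: derive reach(h,a) via R1 from reach(h,e), knows(e,a)
round 2: derive reach(h,g) via R1 from reach(h,c), knows(c,g)
round 2: derive reach(h,h) via R1 from reach(h,e), knows(e,h)
round 2: derive reach(h,j) via R1 from reach(h,b), knows(b,j)
round 3: derive reach(a,j) via R1 from reach(a,g), knows(g,j)
round 3: derive reach(c,i) via R1 from reach(c,j), knows(j,i)
round 3: derive reach(e,i) via R1 from reach(e,j), knows(j,i)
round 3: derive reach(h,i) via R1 from reach(h,j), knows(j,i)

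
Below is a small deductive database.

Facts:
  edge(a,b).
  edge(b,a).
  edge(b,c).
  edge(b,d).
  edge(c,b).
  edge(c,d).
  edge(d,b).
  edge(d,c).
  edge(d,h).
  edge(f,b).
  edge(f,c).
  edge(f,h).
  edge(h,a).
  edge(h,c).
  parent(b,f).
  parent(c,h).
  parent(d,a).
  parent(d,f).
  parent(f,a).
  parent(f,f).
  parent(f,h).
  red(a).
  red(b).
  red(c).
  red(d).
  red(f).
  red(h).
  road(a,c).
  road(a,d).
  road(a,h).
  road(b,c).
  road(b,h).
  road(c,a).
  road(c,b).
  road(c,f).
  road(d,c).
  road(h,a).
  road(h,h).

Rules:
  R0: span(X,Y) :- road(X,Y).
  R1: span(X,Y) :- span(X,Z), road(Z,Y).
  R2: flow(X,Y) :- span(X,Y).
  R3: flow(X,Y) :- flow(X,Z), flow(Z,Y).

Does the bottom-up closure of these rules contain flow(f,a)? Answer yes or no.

no

round 1: derive span(a,c) via R0 from road(a,c)
round 1: derive span(a,d) via R0 from road(a,d)
round 1: derive span(a,h) via R0 from road(a,h)
round 1: derive span(b,c) via R0 from road(b,c)
round 1: derive span(b,h) via R0 from road(b,h)
round 1: derive span(c,a) via R0 from road(c,a)
round 1: derive span(c,b) via R0 from road(c,b)
round 1: derive span(c,f) via R0 from road(c,f)
round 1: derive span(d,c) via R0 from road(d,c)
round 1: derive span(h,a) via R0 from road(h,a)
round 1: derive span(h,h) via R0 from road(h,h)
round 2: derive span(a,a) via R1 from span(a,c), road(c,a)
round 2: derive span(a,b) via R1 from span(a,c), road(c,b)
round 2: derive span(a,f) via R1 from span(a,c), road(c,f)
round 2: derive span(b,a) via R1 from span(b,c), road(c,a)
round 2: derive span(b,b) via R1 from span(b,c), road(c,b)
round 2: derive span(b,f) via R1 from span(b,c), road(c,f)
round 2: derive span(c,c) via R1 from span(c,a), road(a,c)
round 2: derive span(c,d) via R1 from span(c,a), road(a,d)
round 2: derive span(c,h) via R1 from span(c,a), road(a,h)
round 2: derive span(d,a) via R1 from span(d,c), road(c,a)
round 2: derive span(d,b) via R1 from span(d,c), road(c,b)
round 2: derive span(d,f) via R1 from span(d,c), road(c,f)
round 2: derive span(h,c) via R1 from span(h,a), road(a,c)
round 2: derive span(h,d) via R1 from span(h,a), road(a,d)
round 2: derive flow(a,c) via R2 from span(a,c)
round 2: derive flow(a,d) via R2 from span(a,d)
round 2: derive flow(a,h) via R2 from span(a,h)
round 2: derive flow(b,c) via R2 from span(b,c)
round 2: derive flow(b,h) via R2 from span(b,h)
round 2: derive flow(c,a) via R2 from span(c,a)
round 2: derive flow(c,b) via R2 from span(c,b)
round 2: derive flow(c,f) via R2 from span(c,f)
round 2: derive flow(d,c) via R2 from span(d,c)
round 2: derive flow(h,a) via R2 from span(h,a)
round 2: derive flow(h,h) via R2 from span(h,h)
round 3: derive span(b,d) via R1 from span(b,a), road(a,d)
round 3: derive span(d,d) via R1 from span(d,a), road(a,d)
round 3: derive span(d,h) via R1 from span(d,a), road(a,h)
round 3: derive span(h,b) via R1 from span(h,c), road(c,b)
round 3: derive span(h,f) via R1 from span(h,c), road(c,f)
round 3: derive flow(a,a) via R2 from span(a,a)
round 3: derive flow(a,b) via R2 from span(a,b)
round 3: derive flow(a,f) via R2 from span(a,f)
round 3: derive flow(b,a) via R2 from span(b,a)
round 3: derive flow(b,b) via R2 from span(b,b)
round 3: derive flow(b,f) via R2 from span(b,f)
round 3: derive flow(c,c) via R2 from span(c,c)
round 3: derive flow(c,d) via R2 from span(c,d)
round 3: derive flow(c,h) via R2 from span(c,h)
round 3: derive flow(d,a) via R2 from span(d,a)
round 3: derive flow(d,b) via R2 from span(d,b)
round 3: derive flow(d,f) via R2 from span(d,f)
round 3: derive flow(h,c) via R2 from span(h,c)
round 3: derive flow(h,d) via R2 from span(h,d)
round 4: derive flow(b,d) via R2 from span(b,d)
round 4: derive flow(d,d) via R2 from span(d,d)
round 4: derive flow(d,h) via R2 from span(d,h)
round 4: derive flow(h,b) via R2 from span(h,b)
round 4: derive flow(h,f) via R2 from span(h,f)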